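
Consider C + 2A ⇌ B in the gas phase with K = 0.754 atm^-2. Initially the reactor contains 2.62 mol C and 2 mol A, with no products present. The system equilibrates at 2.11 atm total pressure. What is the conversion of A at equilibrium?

Take 2 mol A as basis and let X be its fractional conversion, so ξ = X.
Species balance: n_C = 2.62 − X; n_A = 2 − 2X; n_B = X.
n_T = Σnᵢ = 4.62 − 2X.
y_i = n_i/n_T, p_i = y_i·P. K = p_B / (p_C p_A^2).
Substituting and setting equal to 0.754 atm^-2 gives a polynomial in X; the root in (0,1) is X = 0.515.

X = 0.515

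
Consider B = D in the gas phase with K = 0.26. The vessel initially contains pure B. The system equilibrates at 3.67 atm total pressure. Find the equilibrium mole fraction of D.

y_D = 0.206

Basis: 1 mol B initially; let X = conversion of B. Extent ξ = X.
Moles: n_B = 1 − X; n_D = X.
Since Δν = 0, n_T = 1 throughout.
With p_i = (n_i/n_T)P, K = p_D / (p_B).
Substituting and setting equal to 0.26 gives a polynomial in X; the root in (0,1) is X = 0.206.
Then n_D = 0.206, n_T = 1, so y_D = 0.206.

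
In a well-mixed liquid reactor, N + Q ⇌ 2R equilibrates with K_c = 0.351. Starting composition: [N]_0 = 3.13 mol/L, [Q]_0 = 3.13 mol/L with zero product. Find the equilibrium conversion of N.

X = 0.229

Let X = conversion of N; extent ξ = 3.13·X mol/L.
Concentrations: [N] = 3.13 − 3.13X; [Q] = 3.13 − 3.13X; [R] = 6.26X.
K_c = [R]^2 / ([N] [Q]).
Equating to 0.351: the physical root is X = 0.229.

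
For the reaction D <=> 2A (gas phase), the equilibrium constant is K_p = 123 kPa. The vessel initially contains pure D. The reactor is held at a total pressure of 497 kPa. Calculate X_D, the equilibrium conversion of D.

Let X = conversion of D (basis 1 mol D); extent of reaction ξ = X.
Species balance: n_D = 1 − X; n_A = 2X.
Summing: n_T = 1 + X.
y_i = n_i/n_T, p_i = y_i·P. K_p = p_A^2 / (p_D).
Setting this equal to 123 kPa and taking the physical root (0 < X < 1) gives X = 0.241.

X = 0.241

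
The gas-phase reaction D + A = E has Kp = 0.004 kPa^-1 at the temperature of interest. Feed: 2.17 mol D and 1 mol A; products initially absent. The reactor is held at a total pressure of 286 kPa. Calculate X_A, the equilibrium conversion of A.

X = 0.421

Take 1 mol A as basis and let X be its fractional conversion, so ξ = X.
Species balance: n_D = 2.17 − X; n_A = 1 − X; n_E = X.
Total moles n_T = 3.17 − X.
y_i = n_i/n_T, p_i = y_i·P. Kp = p_E / (p_D p_A).
This yields a degree-2 equation in X; solving on (0,1), X = 0.421.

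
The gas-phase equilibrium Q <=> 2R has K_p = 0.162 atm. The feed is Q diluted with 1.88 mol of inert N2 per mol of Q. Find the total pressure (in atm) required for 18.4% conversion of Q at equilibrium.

P = 2.99 atm

Let X = conversion of Q (basis 1 mol Q); extent of reaction ξ = X.
Moles: n_Q = 1 − X; n_R = 2X; n_I = 1.88 (inert).
n_T = Σnᵢ = 2.88 + X.
K_p = p_R^2 / (p_Q) with p_i = (n_i/n_T)·P.
At X = 0.184: the mole-fraction product g(X) = Π y_i^ν_i = 0.05416. Since K_p = g(X)·P^{1}, P = (K_p/g)^(1/1) = (0.162/0.05416)^(1/1) = 2.99 atm.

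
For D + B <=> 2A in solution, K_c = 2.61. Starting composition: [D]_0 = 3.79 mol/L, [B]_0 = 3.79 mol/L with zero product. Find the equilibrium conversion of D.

Let X = conversion of D; extent ξ = 3.79·X mol/L.
Concentrations: [D] = 3.79 − 3.79X; [B] = 3.79 − 3.79X; [A] = 7.58X.
K_c = [A]^2 / ([D] [B]).
Solving K_c = 2.61 for X ∈ (0,1): X = 0.447.

X = 0.447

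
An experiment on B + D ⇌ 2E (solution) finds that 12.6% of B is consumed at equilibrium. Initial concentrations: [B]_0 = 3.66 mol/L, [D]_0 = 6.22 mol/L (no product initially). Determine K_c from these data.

Let X = conversion of B.
Concentrations: [B] = 3.66 − 3.66X; [D] = 6.22 − 3.66X; [E] = 7.32X.
At X = 0.126: [B] = 3.2, [D] = 5.76, [E] = 0.922.
K_c = [E]^2 / ([B] [D]) = 0.0462.

K_c = 0.0462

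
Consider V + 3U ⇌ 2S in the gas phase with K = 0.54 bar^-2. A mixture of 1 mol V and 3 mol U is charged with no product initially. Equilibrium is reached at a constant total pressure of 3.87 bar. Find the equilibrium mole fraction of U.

y_U = 0.474

Take 1 mol V as basis and let X be its fractional conversion, so ξ = X.
Moles: n_V = 1 − X; n_U = 3 − 3X; n_S = 2X.
Summing: n_T = 4 − 2X.
y_i = n_i/n_T, p_i = y_i·P. K = p_S^2 / (p_V p_U^3).
This yields a degree-4 equation in X; solving on (0,1), X = 0.538.
Then n_U = 1.38, n_T = 2.92, so y_U = 0.474.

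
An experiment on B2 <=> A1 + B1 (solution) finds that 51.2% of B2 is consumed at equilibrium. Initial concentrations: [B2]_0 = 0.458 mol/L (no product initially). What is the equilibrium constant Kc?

Kc = 0.246 mol/L

Let X = conversion of B2.
Concentrations: [B2] = 0.458 − 0.458X; [A1] = 0.458X; [B1] = 0.458X.
At X = 0.512: [B2] = 0.224, [A1] = 0.234, [B1] = 0.234.
Kc = [A1] [B1] / ([B2]) = 0.246 mol/L.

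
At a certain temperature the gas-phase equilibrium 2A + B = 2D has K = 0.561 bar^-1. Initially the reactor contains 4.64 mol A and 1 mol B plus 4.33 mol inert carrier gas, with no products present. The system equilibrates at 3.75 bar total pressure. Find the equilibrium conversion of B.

X = 0.556

Let X = conversion of B (basis 1 mol B); extent of reaction ξ = X.
Species balance: n_A = 4.64 − 2X; n_B = 1 − X; n_D = 2X; n_I = 4.33 (inert).
Total moles n_T = 9.97 − X.
Mole fractions y_i = n_i/n_T; K = p_D^2 / (p_A^2 p_B) with p_i = y_i·P.
Substituting and setting equal to 0.561 bar^-1 gives a polynomial in X; the root in (0,1) is X = 0.556.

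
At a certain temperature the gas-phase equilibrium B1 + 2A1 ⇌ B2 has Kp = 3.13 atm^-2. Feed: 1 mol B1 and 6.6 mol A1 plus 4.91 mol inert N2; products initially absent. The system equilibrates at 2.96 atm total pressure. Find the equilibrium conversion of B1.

Let X = conversion of B1 (basis 1 mol B1); extent of reaction ξ = X.
Mole table: n_B1 = 1 − X; n_A1 = 6.6 − 2X; n_B2 = X; n_I = 4.91 (inert).
n_T = Σnᵢ = 12.5 − 2X.
y_i = n_i/n_T, p_i = y_i·P. Kp = p_B2 / (p_B1 p_A1^2).
Equating to 3.13 atm^-2 and solving on 0 < X < 1: X = 0.849.

X = 0.849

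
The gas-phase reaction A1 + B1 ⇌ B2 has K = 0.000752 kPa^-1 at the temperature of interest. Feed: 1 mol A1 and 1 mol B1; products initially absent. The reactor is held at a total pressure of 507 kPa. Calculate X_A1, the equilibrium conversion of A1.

X = 0.149

Let X = conversion of A1 (basis 1 mol A1); extent of reaction ξ = X.
Species balance: n_A1 = 1 − X; n_B1 = 1 − X; n_B2 = X.
Summing: n_T = 2 − X.
Mole fractions y_i = n_i/n_T; K = p_B2 / (p_A1 p_B1) with p_i = y_i·P.
Setting this equal to 0.000752 kPa^-1 and taking the physical root (0 < X < 1) gives X = 0.149.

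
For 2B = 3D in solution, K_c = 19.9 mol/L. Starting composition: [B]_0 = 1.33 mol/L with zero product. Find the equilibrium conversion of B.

X = 0.714

Let X = conversion of B; extent ξ = 1.33X/2 mol/L.
Concentrations: [B] = 1.33 − 1.33X; [D] = 2X.
K_c = [D]^3 / ([B]^2).
Solving K_c = 19.9 for X ∈ (0,1): X = 0.714.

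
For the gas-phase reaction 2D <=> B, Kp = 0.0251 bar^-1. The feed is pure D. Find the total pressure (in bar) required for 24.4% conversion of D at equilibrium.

Take 1 mol D as basis and let X be its fractional conversion, so ξ = 0.5X.
Moles: n_D = 1 − X; n_B = 0.5X.
n_T = Σnᵢ = 1 − 0.5X.
Kp = p_B / (p_D^2) with p_i = (n_i/n_T)·P.
At X = 0.244: the mole-fraction product g(X) = Π y_i^ν_i = 0.1874. Since Kp = g(X)·P^{-1}, P = (g/Kp)^(1/1) = (0.1874/0.0251)^(1/1) = 7.47 bar.

P = 7.47 bar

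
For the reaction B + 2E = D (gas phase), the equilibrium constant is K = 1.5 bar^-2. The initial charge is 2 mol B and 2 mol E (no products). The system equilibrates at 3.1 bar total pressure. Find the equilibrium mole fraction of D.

y_D = 0.297

Take 2 mol E as basis and let X be its fractional conversion, so ξ = X.
Mole table: n_B = 2 − X; n_E = 2 − 2X; n_D = X.
Total moles n_T = 4 − 2X.
Mole fractions y_i = n_i/n_T; K = p_D / (p_B p_E^2) with p_i = y_i·P.
Substituting and setting equal to 1.5 bar^-2 gives a polynomial in X; the root in (0,1) is X = 0.745.
Then n_D = 0.745, n_T = 2.51, so y_D = 0.297.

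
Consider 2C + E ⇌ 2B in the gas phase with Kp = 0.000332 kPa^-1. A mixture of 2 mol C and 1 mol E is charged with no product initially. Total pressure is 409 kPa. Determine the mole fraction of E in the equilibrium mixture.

Take 2 mol C as basis and let X be its fractional conversion, so ξ = X.
At extent ξ: n_C = 2 − 2X; n_E = 1 − X; n_B = 2X.
Summing: n_T = 3 − X.
y_i = n_i/n_T, p_i = y_i·P. Kp = p_B^2 / (p_C^2 p_E).
Substituting and setting equal to 0.000332 kPa^-1 gives a polynomial in X; the root in (0,1) is X = 0.167.
Then n_E = 0.833, n_T = 2.83, so y_E = 0.294.

y_E = 0.294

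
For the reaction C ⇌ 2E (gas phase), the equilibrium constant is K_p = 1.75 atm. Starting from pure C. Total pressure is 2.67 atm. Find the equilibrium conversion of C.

Let X = conversion of C (basis 1 mol C); extent of reaction ξ = X.
At extent ξ: n_C = 1 − X; n_E = 2X.
Summing: n_T = 1 + X.
y_i = n_i/n_T, p_i = y_i·P. K_p = p_E^2 / (p_C).
This yields a degree-2 equation in X; solving on (0,1), X = 0.375.

X = 0.375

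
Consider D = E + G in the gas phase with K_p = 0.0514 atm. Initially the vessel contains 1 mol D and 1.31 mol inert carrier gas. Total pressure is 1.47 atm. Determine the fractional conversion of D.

X = 0.258

Take 1 mol D as basis and let X be its fractional conversion, so ξ = X.
Species balance: n_D = 1 − X; n_E = X; n_G = X; n_I = 1.31 (inert).
Summing: n_T = 2.31 + X.
With p_i = (n_i/n_T)P, K_p = p_E p_G / (p_D).
Equating to 0.0514 atm and solving on 0 < X < 1: X = 0.258.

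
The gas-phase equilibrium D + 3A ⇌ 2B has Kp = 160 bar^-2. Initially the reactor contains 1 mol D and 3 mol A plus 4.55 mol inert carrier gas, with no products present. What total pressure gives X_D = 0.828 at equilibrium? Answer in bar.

P = 5.87 bar

Basis: 1 mol D initially; let X = conversion of D. Extent ξ = X.
At extent ξ: n_D = 1 − X; n_A = 3 − 3X; n_B = 2X; n_I = 4.55 (inert).
Total moles n_T = 8.55 − 2X.
Kp = p_B^2 / (p_D p_A^3) with p_i = (n_i/n_T)·P.
At X = 0.828: the mole-fraction product g(X) = Π y_i^ν_i = 5516. Since Kp = g(X)·P^{-2}, P = (g/Kp)^(1/2) = (5516/160)^(1/2) = 5.87 bar.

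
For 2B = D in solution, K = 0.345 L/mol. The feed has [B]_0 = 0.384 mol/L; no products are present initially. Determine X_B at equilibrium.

Let X = conversion of B; extent ξ = 0.384X/2 mol/L.
Concentrations: [B] = 0.384 − 0.384X; [D] = 0.192X.
K = [D] / ([B]^2).
Solving K = 0.345 for X ∈ (0,1): X = 0.179.

X = 0.179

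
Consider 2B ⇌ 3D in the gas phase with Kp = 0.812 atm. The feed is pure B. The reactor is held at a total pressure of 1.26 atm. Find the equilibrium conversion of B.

X = 0.425

Let X = conversion of B (basis 1 mol B); extent of reaction ξ = 0.5X.
At extent ξ: n_B = 1 − X; n_D = 1.5X.
Total moles n_T = 1 + 0.5X.
Mole fractions y_i = n_i/n_T; Kp = p_D^3 / (p_B^2) with p_i = y_i·P.
Setting this equal to 0.812 atm and taking the physical root (0 < X < 1) gives X = 0.425.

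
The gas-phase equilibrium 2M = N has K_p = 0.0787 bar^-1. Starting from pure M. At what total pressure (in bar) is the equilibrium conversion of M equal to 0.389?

Let X = conversion of M (basis 1 mol M); extent of reaction ξ = 0.5X.
Moles: n_M = 1 − X; n_N = 0.5X.
Summing: n_T = 1 − 0.5X.
K_p = p_N / (p_M^2) with p_i = (n_i/n_T)·P.
At X = 0.389: the mole-fraction product g(X) = Π y_i^ν_i = 0.4197. Since K_p = g(X)·P^{-1}, P = (g/K_p)^(1/1) = (0.4197/0.0787)^(1/1) = 5.33 bar.

P = 5.33 bar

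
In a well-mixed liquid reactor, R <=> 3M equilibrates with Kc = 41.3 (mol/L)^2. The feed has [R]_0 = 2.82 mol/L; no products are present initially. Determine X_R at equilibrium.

X = 0.468

Let X = conversion of R; extent ξ = 2.82·X mol/L.
Concentrations: [R] = 2.82 − 2.82X; [M] = 8.46X.
Kc = [M]^3 / ([R]).
Setting equal to 41.3 and solving for X on (0,1) gives X = 0.468.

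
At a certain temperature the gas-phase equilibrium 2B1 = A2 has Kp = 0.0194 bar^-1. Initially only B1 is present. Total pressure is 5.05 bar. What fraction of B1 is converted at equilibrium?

X = 0.152

Let X = conversion of B1 (basis 1 mol B1); extent of reaction ξ = 0.5X.
At extent ξ: n_B1 = 1 − X; n_A2 = 0.5X.
n_T = Σnᵢ = 1 − 0.5X.
y_i = n_i/n_T, p_i = y_i·P. Kp = p_A2 / (p_B1^2).
Equating to 0.0194 bar^-1 and solving on 0 < X < 1: X = 0.152.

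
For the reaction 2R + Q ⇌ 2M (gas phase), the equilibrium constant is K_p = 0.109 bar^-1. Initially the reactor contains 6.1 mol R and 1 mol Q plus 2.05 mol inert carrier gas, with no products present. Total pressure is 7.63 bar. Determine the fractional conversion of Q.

Let X = conversion of Q (basis 1 mol Q); extent of reaction ξ = X.
Mole table: n_R = 6.1 − 2X; n_Q = 1 − X; n_M = 2X; n_I = 2.05 (inert).
Summing: n_T = 9.15 − X.
Mole fractions y_i = n_i/n_T; K_p = p_M^2 / (p_R^2 p_Q) with p_i = y_i·P.
Equating to 0.109 bar^-1 and solving on 0 < X < 1: X = 0.534.

X = 0.534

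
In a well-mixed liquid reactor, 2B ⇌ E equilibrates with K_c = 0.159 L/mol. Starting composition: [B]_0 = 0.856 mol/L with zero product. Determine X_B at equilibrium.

X = 0.182

Let X = conversion of B; extent ξ = 0.856X/2 mol/L.
Concentrations: [B] = 0.856 − 0.856X; [E] = 0.428X.
K_c = [E] / ([B]^2).
Setting equal to 0.159 and solving for X on (0,1) gives X = 0.182.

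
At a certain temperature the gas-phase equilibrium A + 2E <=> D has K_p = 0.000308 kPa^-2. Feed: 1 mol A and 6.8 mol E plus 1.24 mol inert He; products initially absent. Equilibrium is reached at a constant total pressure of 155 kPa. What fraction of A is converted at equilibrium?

X = 0.784

Basis: 1 mol A initially; let X = conversion of A. Extent ξ = X.
Mole table: n_A = 1 − X; n_E = 6.8 − 2X; n_D = X; n_I = 1.24 (inert).
Total moles n_T = 9.04 − 2X.
With p_i = (n_i/n_T)P, K_p = p_D / (p_A p_E^2).
This yields a degree-3 equation in X; solving on (0,1), X = 0.784.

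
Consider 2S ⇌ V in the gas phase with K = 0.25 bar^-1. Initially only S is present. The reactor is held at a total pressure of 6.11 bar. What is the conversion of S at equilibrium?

Let X = conversion of S (basis 1 mol S); extent of reaction ξ = 0.5X.
Species balance: n_S = 1 − X; n_V = 0.5X.
Summing: n_T = 1 − 0.5X.
y_i = n_i/n_T, p_i = y_i·P. K = p_V / (p_S^2).
This yields a degree-2 equation in X; solving on (0,1), X = 0.625.

X = 0.625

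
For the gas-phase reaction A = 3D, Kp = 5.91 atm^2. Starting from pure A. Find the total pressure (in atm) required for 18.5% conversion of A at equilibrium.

Basis: 1 mol A initially; let X = conversion of A. Extent ξ = X.
Species balance: n_A = 1 − X; n_D = 3X.
Total moles n_T = 1 + 2X.
Kp = p_D^3 / (p_A) with p_i = (n_i/n_T)·P.
At X = 0.185: the mole-fraction product g(X) = Π y_i^ν_i = 0.1118. Since Kp = g(X)·P^{2}, P = (Kp/g)^(1/2) = (5.91/0.1118)^(1/2) = 7.27 atm.

P = 7.27 atm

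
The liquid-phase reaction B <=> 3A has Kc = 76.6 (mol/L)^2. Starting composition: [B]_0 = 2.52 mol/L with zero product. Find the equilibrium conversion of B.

Let X = conversion of B; extent ξ = 2.52·X mol/L.
Concentrations: [B] = 2.52 − 2.52X; [A] = 7.56X.
Kc = [A]^3 / ([B]).
Setting equal to 76.6 and solving for X on (0,1) gives X = 0.575.

X = 0.575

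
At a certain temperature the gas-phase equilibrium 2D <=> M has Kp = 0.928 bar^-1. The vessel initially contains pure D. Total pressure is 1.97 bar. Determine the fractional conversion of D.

Basis: 1 mol D initially; let X = conversion of D. Extent ξ = 0.5X.
Species balance: n_D = 1 − X; n_M = 0.5X.
Total moles n_T = 1 − 0.5X.
Mole fractions y_i = n_i/n_T; Kp = p_M / (p_D^2) with p_i = y_i·P.
Equating to 0.928 bar^-1 and solving on 0 < X < 1: X = 0.653.

X = 0.653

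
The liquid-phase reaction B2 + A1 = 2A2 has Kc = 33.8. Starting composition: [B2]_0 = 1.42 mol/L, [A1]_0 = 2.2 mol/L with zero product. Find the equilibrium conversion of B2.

X = 0.869

Let X = conversion of B2; extent ξ = 1.42·X mol/L.
Concentrations: [B2] = 1.42 − 1.42X; [A1] = 2.2 − 1.42X; [A2] = 2.84X.
Kc = [A2]^2 / ([B2] [A1]).
Solving Kc = 33.8 for X ∈ (0,1): X = 0.869.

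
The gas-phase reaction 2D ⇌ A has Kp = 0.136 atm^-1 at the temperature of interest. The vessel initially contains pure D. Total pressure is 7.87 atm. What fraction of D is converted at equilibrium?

X = 0.565

Take 1 mol D as basis and let X be its fractional conversion, so ξ = 0.5X.
Mole table: n_D = 1 − X; n_A = 0.5X.
n_T = Σnᵢ = 1 − 0.5X.
y_i = n_i/n_T, p_i = y_i·P. Kp = p_A / (p_D^2).
This yields a degree-2 equation in X; solving on (0,1), X = 0.565.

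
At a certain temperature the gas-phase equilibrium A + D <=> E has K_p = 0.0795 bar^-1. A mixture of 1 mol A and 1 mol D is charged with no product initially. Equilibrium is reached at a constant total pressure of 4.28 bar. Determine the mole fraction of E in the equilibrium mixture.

Take 1 mol A as basis and let X be its fractional conversion, so ξ = X.
Moles: n_A = 1 − X; n_D = 1 − X; n_E = X.
Summing: n_T = 2 − X.
y_i = n_i/n_T, p_i = y_i·P. K_p = p_E / (p_A p_D).
Setting this equal to 0.0795 bar^-1 and taking the physical root (0 < X < 1) gives X = 0.136.
Then n_E = 0.136, n_T = 1.86, so y_E = 0.073.

y_E = 0.073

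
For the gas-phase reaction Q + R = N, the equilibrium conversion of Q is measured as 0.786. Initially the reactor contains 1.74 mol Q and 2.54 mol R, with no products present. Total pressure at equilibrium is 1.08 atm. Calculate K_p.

Let X = conversion of Q (basis 1.74 mol Q); extent of reaction ξ = 1.74X.
Mole table: n_Q = 1.74 − 1.74X; n_R = 2.54 − 1.74X; n_N = 1.74X.
n_T = Σnᵢ = 4.28 − 1.74X.
At X = 0.786: n_Q = 0.372, n_R = 1.17, n_N = 1.37, n_T = 2.91.
p_i = (n_i/n_T)·P. K_p = p_N / (p_Q p_R) = 8.45 atm^-1.

K_p = 8.45 atm^-1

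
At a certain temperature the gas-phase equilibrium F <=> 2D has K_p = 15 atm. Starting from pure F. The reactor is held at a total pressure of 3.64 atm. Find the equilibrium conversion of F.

X = 0.712

Let X = conversion of F (basis 1 mol F); extent of reaction ξ = X.
Mole table: n_F = 1 − X; n_D = 2X.
Summing: n_T = 1 + X.
Mole fractions y_i = n_i/n_T; K_p = p_D^2 / (p_F) with p_i = y_i·P.
Equating to 15 atm and solving on 0 < X < 1: X = 0.712.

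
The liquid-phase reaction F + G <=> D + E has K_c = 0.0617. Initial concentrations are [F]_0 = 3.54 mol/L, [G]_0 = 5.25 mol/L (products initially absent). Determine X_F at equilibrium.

X = 0.241

Let X = conversion of F; extent ξ = 3.54·X mol/L.
Concentrations: [F] = 3.54 − 3.54X; [G] = 5.25 − 3.54X; [D] = 3.54X; [E] = 3.54X.
K_c = [D] [E] / ([F] [G]).
Solving K_c = 0.0617 for X ∈ (0,1): X = 0.241.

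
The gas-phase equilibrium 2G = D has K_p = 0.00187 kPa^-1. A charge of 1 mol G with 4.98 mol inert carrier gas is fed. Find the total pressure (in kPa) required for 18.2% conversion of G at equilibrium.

P = 428 kPa

Take 1 mol G as basis and let X be its fractional conversion, so ξ = 0.5X.
Moles: n_G = 1 − X; n_D = 0.5X; n_I = 4.98 (inert).
Total moles n_T = 5.98 − 0.5X.
K_p = p_D / (p_G^2) with p_i = (n_i/n_T)·P.
At X = 0.182: the mole-fraction product g(X) = Π y_i^ν_i = 0.8009. Since K_p = g(X)·P^{-1}, P = (g/K_p)^(1/1) = (0.8009/0.00187)^(1/1) = 428 kPa.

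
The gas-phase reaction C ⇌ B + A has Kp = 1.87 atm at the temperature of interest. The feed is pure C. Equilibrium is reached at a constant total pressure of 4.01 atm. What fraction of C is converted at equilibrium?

Let X = conversion of C (basis 1 mol C); extent of reaction ξ = X.
Mole table: n_C = 1 − X; n_B = X; n_A = X.
n_T = Σnᵢ = 1 + X.
Mole fractions y_i = n_i/n_T; Kp = p_B p_A / (p_C) with p_i = y_i·P.
Substituting and setting equal to 1.87 atm gives a polynomial in X; the root in (0,1) is X = 0.564.

X = 0.564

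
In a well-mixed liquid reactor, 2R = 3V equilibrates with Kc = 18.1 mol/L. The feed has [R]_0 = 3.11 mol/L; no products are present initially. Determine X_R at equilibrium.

X = 0.624

Let X = conversion of R; extent ξ = 3.11X/2 mol/L.
Concentrations: [R] = 3.11 − 3.11X; [V] = 4.67X.
Kc = [V]^3 / ([R]^2).
Solving Kc = 18.1 for X ∈ (0,1): X = 0.624.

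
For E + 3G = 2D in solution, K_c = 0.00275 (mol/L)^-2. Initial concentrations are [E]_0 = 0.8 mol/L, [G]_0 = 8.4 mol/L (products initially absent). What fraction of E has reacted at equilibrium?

X = 0.438

Let X = conversion of E; extent ξ = 0.8·X mol/L.
Concentrations: [E] = 0.8 − 0.8X; [G] = 8.4 − 2.4X; [D] = 1.6X.
K_c = [D]^2 / ([E] [G]^3).
Setting equal to 0.00275 and solving for X on (0,1) gives X = 0.438.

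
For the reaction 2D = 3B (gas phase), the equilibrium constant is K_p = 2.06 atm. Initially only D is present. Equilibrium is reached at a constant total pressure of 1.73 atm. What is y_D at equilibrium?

y_D = 0.413

Let X = conversion of D (basis 1 mol D); extent of reaction ξ = 0.5X.
Species balance: n_D = 1 − X; n_B = 1.5X.
n_T = Σnᵢ = 1 + 0.5X.
With p_i = (n_i/n_T)P, K_p = p_B^3 / (p_D^2).
Setting this equal to 2.06 atm and taking the physical root (0 < X < 1) gives X = 0.487.
Then n_D = 0.513, n_T = 1.24, so y_D = 0.413.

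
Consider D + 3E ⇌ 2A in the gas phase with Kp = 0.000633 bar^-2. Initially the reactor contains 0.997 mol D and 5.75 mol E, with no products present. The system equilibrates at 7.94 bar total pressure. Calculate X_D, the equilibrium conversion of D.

Basis: 0.997 mol D initially; let X = conversion of D. Extent ξ = 0.997X.
At extent ξ: n_D = 0.997 − 0.997X; n_E = 5.75 − 2.99X; n_A = 1.99X.
Summing: n_T = 6.75 − 1.99X.
Mole fractions y_i = n_i/n_T; Kp = p_A^2 / (p_D p_E^3) with p_i = y_i·P.
Substituting and setting equal to 0.000633 bar^-2 gives a polynomial in X; the root in (0,1) is X = 0.171.

X = 0.171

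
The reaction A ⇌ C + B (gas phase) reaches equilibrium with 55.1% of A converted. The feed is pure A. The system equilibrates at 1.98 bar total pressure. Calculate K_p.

Let X = conversion of A (basis 1 mol A); extent of reaction ξ = X.
At extent ξ: n_A = 1 − X; n_C = X; n_B = X.
Total moles n_T = 1 + X.
At X = 0.551: n_A = 0.449, n_C = 0.551, n_B = 0.551, n_T = 1.55.
p_i = (n_i/n_T)·P. K_p = p_C p_B / (p_A) = 0.863 bar.

K_p = 0.863 bar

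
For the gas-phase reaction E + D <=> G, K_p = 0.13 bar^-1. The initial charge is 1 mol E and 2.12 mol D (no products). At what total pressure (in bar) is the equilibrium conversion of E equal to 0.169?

Basis: 1 mol E initially; let X = conversion of E. Extent ξ = X.
Mole table: n_E = 1 − X; n_D = 2.12 − X; n_G = X.
Summing: n_T = 3.12 − X.
K_p = p_G / (p_E p_D) with p_i = (n_i/n_T)·P.
At X = 0.169: the mole-fraction product g(X) = Π y_i^ν_i = 0.3076. Since K_p = g(X)·P^{-1}, P = (g/K_p)^(1/1) = (0.3076/0.13)^(1/1) = 2.37 bar.

P = 2.37 bar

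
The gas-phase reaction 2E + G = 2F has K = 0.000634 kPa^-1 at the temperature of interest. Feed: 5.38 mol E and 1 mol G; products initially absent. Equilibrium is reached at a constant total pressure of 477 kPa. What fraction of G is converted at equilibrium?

Basis: 1 mol G initially; let X = conversion of G. Extent ξ = X.
Mole table: n_E = 5.38 − 2X; n_G = 1 − X; n_F = 2X.
Summing: n_T = 6.38 − X.
Mole fractions y_i = n_i/n_T; K = p_F^2 / (p_E^2 p_G) with p_i = y_i·P.
Setting this equal to 0.000634 kPa^-1 and taking the physical root (0 < X < 1) gives X = 0.399.

X = 0.399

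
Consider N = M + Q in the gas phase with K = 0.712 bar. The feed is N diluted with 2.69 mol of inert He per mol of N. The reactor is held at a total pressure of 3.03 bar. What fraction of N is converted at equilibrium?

Take 1 mol N as basis and let X be its fractional conversion, so ξ = X.
Moles: n_N = 1 − X; n_M = X; n_Q = X; n_I = 2.69 (inert).
Summing: n_T = 3.69 + X.
y_i = n_i/n_T, p_i = y_i·P. K = p_M p_Q / (p_N).
Substituting and setting equal to 0.712 bar gives a polynomial in X; the root in (0,1) is X = 0.620.

X = 0.620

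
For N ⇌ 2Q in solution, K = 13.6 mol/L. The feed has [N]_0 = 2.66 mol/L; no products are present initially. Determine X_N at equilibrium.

X = 0.660

Let X = conversion of N; extent ξ = 2.66·X mol/L.
Concentrations: [N] = 2.66 − 2.66X; [Q] = 5.32X.
K = [Q]^2 / ([N]).
Solving K = 13.6 for X ∈ (0,1): X = 0.660.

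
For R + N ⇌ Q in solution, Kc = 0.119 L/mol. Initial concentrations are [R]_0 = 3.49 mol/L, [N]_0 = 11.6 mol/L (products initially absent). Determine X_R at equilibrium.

X = 0.537

Let X = conversion of R; extent ξ = 3.49·X mol/L.
Concentrations: [R] = 3.49 − 3.49X; [N] = 11.6 − 3.49X; [Q] = 3.49X.
Kc = [Q] / ([R] [N]).
Solving Kc = 0.119 for X ∈ (0,1): X = 0.537.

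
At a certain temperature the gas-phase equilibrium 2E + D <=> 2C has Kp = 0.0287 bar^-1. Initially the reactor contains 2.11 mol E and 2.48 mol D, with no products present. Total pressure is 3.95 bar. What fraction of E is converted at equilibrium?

X = 0.195

Let X = conversion of E (basis 2.11 mol E); extent of reaction ξ = 1.05X.
Mole table: n_E = 2.11 − 2.11X; n_D = 2.48 − 1.05X; n_C = 2.11X.
Total moles n_T = 4.59 − 1.05X.
Mole fractions y_i = n_i/n_T; Kp = p_C^2 / (p_E^2 p_D) with p_i = y_i·P.
Setting this equal to 0.0287 bar^-1 and taking the physical root (0 < X < 1) gives X = 0.195.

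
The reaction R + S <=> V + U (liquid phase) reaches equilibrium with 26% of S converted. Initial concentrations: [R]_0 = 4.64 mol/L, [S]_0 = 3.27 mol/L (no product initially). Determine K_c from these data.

K_c = 0.0788

Let X = conversion of S.
Concentrations: [R] = 4.64 − 3.27X; [S] = 3.27 − 3.27X; [V] = 3.27X; [U] = 3.27X.
At X = 0.26: [R] = 3.79, [S] = 2.42, [V] = 0.85, [U] = 0.85.
K_c = [V] [U] / ([R] [S]) = 0.0788.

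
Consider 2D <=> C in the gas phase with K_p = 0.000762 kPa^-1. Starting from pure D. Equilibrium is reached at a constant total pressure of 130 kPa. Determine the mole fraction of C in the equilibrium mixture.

y_C = 0.083

Basis: 1 mol D initially; let X = conversion of D. Extent ξ = 0.5X.
Moles: n_D = 1 − X; n_C = 0.5X.
n_T = Σnᵢ = 1 − 0.5X.
With p_i = (n_i/n_T)P, K_p = p_C / (p_D^2).
Equating to 0.000762 kPa^-1 and solving on 0 < X < 1: X = 0.154.
Then n_C = 0.0769, n_T = 0.923, so y_C = 0.083.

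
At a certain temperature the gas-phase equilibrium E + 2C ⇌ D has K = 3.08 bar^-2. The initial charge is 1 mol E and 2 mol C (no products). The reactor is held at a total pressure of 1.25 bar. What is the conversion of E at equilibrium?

Let X = conversion of E (basis 1 mol E); extent of reaction ξ = X.
At extent ξ: n_E = 1 − X; n_C = 2 − 2X; n_D = X.
Summing: n_T = 3 − 2X.
y_i = n_i/n_T, p_i = y_i·P. K = p_D / (p_E p_C^2).
This yields a degree-3 equation in X; solving on (0,1), X = 0.530.

X = 0.530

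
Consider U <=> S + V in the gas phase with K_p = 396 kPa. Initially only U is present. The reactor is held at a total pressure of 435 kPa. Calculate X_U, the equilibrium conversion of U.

Basis: 1 mol U initially; let X = conversion of U. Extent ξ = X.
Species balance: n_U = 1 − X; n_S = X; n_V = X.
Total moles n_T = 1 + X.
With p_i = (n_i/n_T)P, K_p = p_S p_V / (p_U).
Equating to 396 kPa and solving on 0 < X < 1: X = 0.690.

X = 0.690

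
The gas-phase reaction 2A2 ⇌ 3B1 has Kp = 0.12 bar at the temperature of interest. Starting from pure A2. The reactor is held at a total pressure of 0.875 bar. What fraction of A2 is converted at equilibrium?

Let X = conversion of A2 (basis 1 mol A2); extent of reaction ξ = 0.5X.
Mole table: n_A2 = 1 − X; n_B1 = 1.5X.
Summing: n_T = 1 + 0.5X.
y_i = n_i/n_T, p_i = y_i·P. Kp = p_B1^3 / (p_A2^2).
Setting this equal to 0.12 bar and taking the physical root (0 < X < 1) gives X = 0.287.

X = 0.287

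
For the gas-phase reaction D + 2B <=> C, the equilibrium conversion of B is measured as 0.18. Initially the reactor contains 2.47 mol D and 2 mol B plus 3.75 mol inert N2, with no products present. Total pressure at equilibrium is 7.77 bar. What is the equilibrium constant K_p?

Take 2 mol B as basis and let X be its fractional conversion, so ξ = X.
At extent ξ: n_D = 2.47 − X; n_B = 2 − 2X; n_C = X; n_I = 3.75 (inert).
n_T = Σnᵢ = 8.22 − 2X.
At X = 0.18: n_D = 2.29, n_B = 1.64, n_C = 0.18, n_T = 7.86.
p_i = (n_i/n_T)·P. K_p = p_C / (p_D p_B^2) = 0.0299 bar^-2.

K_p = 0.0299 bar^-2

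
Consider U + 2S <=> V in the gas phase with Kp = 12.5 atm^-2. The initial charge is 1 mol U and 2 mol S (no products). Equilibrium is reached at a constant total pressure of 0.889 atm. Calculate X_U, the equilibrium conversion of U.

X = 0.636

Basis: 1 mol U initially; let X = conversion of U. Extent ξ = X.
Moles: n_U = 1 − X; n_S = 2 − 2X; n_V = X.
Total moles n_T = 3 − 2X.
y_i = n_i/n_T, p_i = y_i·P. Kp = p_V / (p_U p_S^2).
Equating to 12.5 atm^-2 and solving on 0 < X < 1: X = 0.636.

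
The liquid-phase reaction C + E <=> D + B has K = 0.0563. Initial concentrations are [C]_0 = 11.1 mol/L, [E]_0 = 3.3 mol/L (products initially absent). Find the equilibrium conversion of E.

Let X = conversion of E; extent ξ = 3.3·X mol/L.
Concentrations: [C] = 11.1 − 3.3X; [E] = 3.3 − 3.3X; [D] = 3.3X; [B] = 3.3X.
K = [D] [B] / ([C] [E]).
Setting equal to 0.0563 and solving for X on (0,1) gives X = 0.336.

X = 0.336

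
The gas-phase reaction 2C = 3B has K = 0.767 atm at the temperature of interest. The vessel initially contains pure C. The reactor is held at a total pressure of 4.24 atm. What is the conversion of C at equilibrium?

X = 0.309

Basis: 1 mol C initially; let X = conversion of C. Extent ξ = 0.5X.
Mole table: n_C = 1 − X; n_B = 1.5X.
Summing: n_T = 1 + 0.5X.
With p_i = (n_i/n_T)P, K = p_B^3 / (p_C^2).
Substituting and setting equal to 0.767 atm gives a polynomial in X; the root in (0,1) is X = 0.309.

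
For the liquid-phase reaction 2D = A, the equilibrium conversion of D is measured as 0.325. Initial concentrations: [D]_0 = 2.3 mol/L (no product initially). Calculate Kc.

Let X = conversion of D.
Concentrations: [D] = 2.3 − 2.3X; [A] = 1.15X.
At X = 0.325: [D] = 1.55, [A] = 0.374.
Kc = [A] / ([D]^2) = 0.155 L/mol.

Kc = 0.155 L/mol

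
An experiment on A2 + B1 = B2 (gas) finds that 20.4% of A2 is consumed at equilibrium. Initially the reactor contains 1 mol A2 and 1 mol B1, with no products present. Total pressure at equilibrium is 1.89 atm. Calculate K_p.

K_p = 0.306 atm^-1

Let X = conversion of A2 (basis 1 mol A2); extent of reaction ξ = X.
Mole table: n_A2 = 1 − X; n_B1 = 1 − X; n_B2 = X.
n_T = Σnᵢ = 2 − X.
At X = 0.204: n_A2 = 0.796, n_B1 = 0.796, n_B2 = 0.204, n_T = 1.8.
p_i = (n_i/n_T)·P. K_p = p_B2 / (p_A2 p_B1) = 0.306 atm^-1.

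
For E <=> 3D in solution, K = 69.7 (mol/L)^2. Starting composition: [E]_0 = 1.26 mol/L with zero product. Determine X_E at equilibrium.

Let X = conversion of E; extent ξ = 1.26·X mol/L.
Concentrations: [E] = 1.26 − 1.26X; [D] = 3.78X.
K = [D]^3 / ([E]).
This equals 69.7 at X = 0.745 (the root in 0 < X < 1).

X = 0.745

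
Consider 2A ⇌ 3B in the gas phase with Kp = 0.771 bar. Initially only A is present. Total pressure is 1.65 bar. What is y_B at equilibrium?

y_B = 0.493

Let X = conversion of A (basis 1 mol A); extent of reaction ξ = 0.5X.
Mole table: n_A = 1 − X; n_B = 1.5X.
n_T = Σnᵢ = 1 + 0.5X.
With p_i = (n_i/n_T)P, Kp = p_B^3 / (p_A^2).
This yields a degree-3 equation in X; solving on (0,1), X = 0.394.
Then n_B = 0.59, n_T = 1.2, so y_B = 0.493.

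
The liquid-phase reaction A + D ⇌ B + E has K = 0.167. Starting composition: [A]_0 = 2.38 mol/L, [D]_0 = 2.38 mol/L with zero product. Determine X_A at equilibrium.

Let X = conversion of A; extent ξ = 2.38·X mol/L.
Concentrations: [A] = 2.38 − 2.38X; [D] = 2.38 − 2.38X; [B] = 2.38X; [E] = 2.38X.
K = [B] [E] / ([A] [D]).
This equals 0.167 at X = 0.290 (the root in 0 < X < 1).

X = 0.290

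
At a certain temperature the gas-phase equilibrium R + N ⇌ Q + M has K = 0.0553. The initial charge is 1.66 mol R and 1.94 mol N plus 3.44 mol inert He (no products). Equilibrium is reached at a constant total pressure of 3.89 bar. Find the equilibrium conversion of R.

X = 0.206

Take 1.66 mol R as basis and let X be its fractional conversion, so ξ = 1.66X.
Species balance: n_R = 1.66 − 1.66X; n_N = 1.94 − 1.66X; n_Q = 1.66X; n_M = 1.66X; n_I = 3.44 (inert).
Total moles n_T = 7.04 (Δν = 0, constant).
Mole fractions y_i = n_i/n_T; K = p_Q p_M / (p_R p_N) with p_i = y_i·P.
This yields a degree-2 equation in X; solving on (0,1), X = 0.206.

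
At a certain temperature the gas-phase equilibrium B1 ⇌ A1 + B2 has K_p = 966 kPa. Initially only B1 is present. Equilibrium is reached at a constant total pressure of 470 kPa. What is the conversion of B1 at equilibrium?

X = 0.820

Basis: 1 mol B1 initially; let X = conversion of B1. Extent ξ = X.
At extent ξ: n_B1 = 1 − X; n_A1 = X; n_B2 = X.
Total moles n_T = 1 + X.
Mole fractions y_i = n_i/n_T; K_p = p_A1 p_B2 / (p_B1) with p_i = y_i·P.
Substituting and setting equal to 966 kPa gives a polynomial in X; the root in (0,1) is X = 0.820.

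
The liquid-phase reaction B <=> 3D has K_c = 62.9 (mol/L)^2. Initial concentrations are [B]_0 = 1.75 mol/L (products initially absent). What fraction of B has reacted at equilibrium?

X = 0.646

Let X = conversion of B; extent ξ = 1.75·X mol/L.
Concentrations: [B] = 1.75 − 1.75X; [D] = 5.25X.
K_c = [D]^3 / ([B]).
This equals 62.9 at X = 0.646 (the root in 0 < X < 1).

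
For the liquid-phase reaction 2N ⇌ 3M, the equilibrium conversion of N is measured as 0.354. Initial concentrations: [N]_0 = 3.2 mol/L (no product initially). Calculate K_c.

K_c = 1.15 mol/L

Let X = conversion of N.
Concentrations: [N] = 3.2 − 3.2X; [M] = 4.8X.
At X = 0.354: [N] = 2.07, [M] = 1.7.
K_c = [M]^3 / ([N]^2) = 1.15 mol/L.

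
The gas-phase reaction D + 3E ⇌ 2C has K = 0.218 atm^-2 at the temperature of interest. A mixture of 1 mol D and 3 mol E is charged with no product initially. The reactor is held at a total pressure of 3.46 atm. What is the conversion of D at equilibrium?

Take 1 mol D as basis and let X be its fractional conversion, so ξ = X.
Mole table: n_D = 1 − X; n_E = 3 − 3X; n_C = 2X.
Summing: n_T = 4 − 2X.
With p_i = (n_i/n_T)P, K = p_C^2 / (p_D p_E^3).
This yields a degree-4 equation in X; solving on (0,1), X = 0.432.

X = 0.432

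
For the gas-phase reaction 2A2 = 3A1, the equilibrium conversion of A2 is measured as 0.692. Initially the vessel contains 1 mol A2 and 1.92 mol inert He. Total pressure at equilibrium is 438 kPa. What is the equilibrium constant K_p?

K_p = 1.58e+03 kPa

Let X = conversion of A2 (basis 1 mol A2); extent of reaction ξ = 0.5X.
Mole table: n_A2 = 1 − X; n_A1 = 1.5X; n_I = 1.92 (inert).
n_T = Σnᵢ = 2.92 + 0.5X.
At X = 0.692: n_A2 = 0.308, n_A1 = 1.04, n_T = 3.27.
p_i = (n_i/n_T)·P. K_p = p_A1^3 / (p_A2^2) = 1.58e+03 kPa.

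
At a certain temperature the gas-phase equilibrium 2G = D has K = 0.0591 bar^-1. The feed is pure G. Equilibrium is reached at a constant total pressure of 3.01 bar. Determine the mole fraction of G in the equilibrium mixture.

Basis: 1 mol G initially; let X = conversion of G. Extent ξ = 0.5X.
Moles: n_G = 1 − X; n_D = 0.5X.
Summing: n_T = 1 − 0.5X.
With p_i = (n_i/n_T)P, K = p_D / (p_G^2).
Setting this equal to 0.0591 bar^-1 and taking the physical root (0 < X < 1) gives X = 0.236.
Then n_G = 0.764, n_T = 0.882, so y_G = 0.866.

y_G = 0.866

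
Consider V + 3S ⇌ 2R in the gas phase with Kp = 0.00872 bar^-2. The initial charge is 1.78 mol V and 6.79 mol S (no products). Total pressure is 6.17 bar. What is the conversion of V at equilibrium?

X = 0.290

Take 1.78 mol V as basis and let X be its fractional conversion, so ξ = 1.78X.
Species balance: n_V = 1.78 − 1.78X; n_S = 6.79 − 5.34X; n_R = 3.56X.
n_T = Σnᵢ = 8.57 − 3.56X.
Mole fractions y_i = n_i/n_T; Kp = p_R^2 / (p_V p_S^3) with p_i = y_i·P.
Equating to 0.00872 bar^-2 and solving on 0 < X < 1: X = 0.290.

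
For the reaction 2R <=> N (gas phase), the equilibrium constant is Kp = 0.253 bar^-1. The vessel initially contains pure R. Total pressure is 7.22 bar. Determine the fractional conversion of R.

Let X = conversion of R (basis 1 mol R); extent of reaction ξ = 0.5X.
Mole table: n_R = 1 − X; n_N = 0.5X.
n_T = Σnᵢ = 1 − 0.5X.
Mole fractions y_i = n_i/n_T; Kp = p_N / (p_R^2) with p_i = y_i·P.
Equating to 0.253 bar^-1 and solving on 0 < X < 1: X = 0.653.

X = 0.653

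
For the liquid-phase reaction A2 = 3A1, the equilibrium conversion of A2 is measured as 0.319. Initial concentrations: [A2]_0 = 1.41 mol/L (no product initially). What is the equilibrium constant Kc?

Let X = conversion of A2.
Concentrations: [A2] = 1.41 − 1.41X; [A1] = 4.23X.
At X = 0.319: [A2] = 0.96, [A1] = 1.35.
Kc = [A1]^3 / ([A2]) = 2.56 (mol/L)^2.

Kc = 2.56 (mol/L)^2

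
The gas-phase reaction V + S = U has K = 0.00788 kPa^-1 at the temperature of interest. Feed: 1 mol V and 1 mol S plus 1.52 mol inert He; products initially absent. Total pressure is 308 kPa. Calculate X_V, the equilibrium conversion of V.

Take 1 mol V as basis and let X be its fractional conversion, so ξ = X.
Species balance: n_V = 1 − X; n_S = 1 − X; n_U = X; n_I = 1.52 (inert).
n_T = Σnᵢ = 3.52 − X.
y_i = n_i/n_T, p_i = y_i·P. K = p_U / (p_V p_S).
This yields a degree-2 equation in X; solving on (0,1), X = 0.336.

X = 0.336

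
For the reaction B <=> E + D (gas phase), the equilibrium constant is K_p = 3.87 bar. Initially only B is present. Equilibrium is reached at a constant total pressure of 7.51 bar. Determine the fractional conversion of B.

Take 1 mol B as basis and let X be its fractional conversion, so ξ = X.
Species balance: n_B = 1 − X; n_E = X; n_D = X.
n_T = Σnᵢ = 1 + X.
y_i = n_i/n_T, p_i = y_i·P. K_p = p_E p_D / (p_B).
Substituting and setting equal to 3.87 bar gives a polynomial in X; the root in (0,1) is X = 0.583.

X = 0.583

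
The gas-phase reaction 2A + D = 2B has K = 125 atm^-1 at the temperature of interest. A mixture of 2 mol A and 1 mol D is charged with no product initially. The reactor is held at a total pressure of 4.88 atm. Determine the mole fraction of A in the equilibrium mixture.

Take 2 mol A as basis and let X be its fractional conversion, so ξ = X.
Species balance: n_A = 2 − 2X; n_D = 1 − X; n_B = 2X.
n_T = Σnᵢ = 3 − X.
Mole fractions y_i = n_i/n_T; K = p_B^2 / (p_A^2 p_D) with p_i = y_i·P.
Setting this equal to 125 atm^-1 and taking the physical root (0 < X < 1) gives X = 0.862.
Then n_A = 0.275, n_T = 2.14, so y_A = 0.129.

y_A = 0.129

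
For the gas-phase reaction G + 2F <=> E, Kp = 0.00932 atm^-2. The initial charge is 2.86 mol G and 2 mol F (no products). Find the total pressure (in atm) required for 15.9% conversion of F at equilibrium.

P = 6.79 atm

Basis: 2 mol F initially; let X = conversion of F. Extent ξ = X.
Moles: n_G = 2.86 − X; n_F = 2 − 2X; n_E = X.
Summing: n_T = 4.86 − 2X.
Kp = p_E / (p_G p_F^2) with p_i = (n_i/n_T)·P.
At X = 0.159: the mole-fraction product g(X) = Π y_i^ν_i = 0.4293. Since Kp = g(X)·P^{-2}, P = (g/Kp)^(1/2) = (0.4293/0.00932)^(1/2) = 6.79 atm.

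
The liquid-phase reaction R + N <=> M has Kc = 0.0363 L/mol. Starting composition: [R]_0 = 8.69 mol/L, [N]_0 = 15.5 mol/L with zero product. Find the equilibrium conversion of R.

Let X = conversion of R; extent ξ = 8.69·X mol/L.
Concentrations: [R] = 8.69 − 8.69X; [N] = 15.5 − 8.69X; [M] = 8.69X.
Kc = [M] / ([R] [N]).
Equating to 0.0363 L/mol: the physical root is X = 0.316.

X = 0.316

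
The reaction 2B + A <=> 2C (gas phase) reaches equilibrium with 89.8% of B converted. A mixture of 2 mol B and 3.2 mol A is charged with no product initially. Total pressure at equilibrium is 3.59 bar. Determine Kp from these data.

Kp = 40.3 bar^-1

Basis: 2 mol B initially; let X = conversion of B. Extent ξ = X.
Mole table: n_B = 2 − 2X; n_A = 3.2 − X; n_C = 2X.
n_T = Σnᵢ = 5.2 − X.
At X = 0.898: n_B = 0.204, n_A = 2.3, n_C = 1.8, n_T = 4.3.
p_i = (n_i/n_T)·P. Kp = p_C^2 / (p_B^2 p_A) = 40.3 bar^-1.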